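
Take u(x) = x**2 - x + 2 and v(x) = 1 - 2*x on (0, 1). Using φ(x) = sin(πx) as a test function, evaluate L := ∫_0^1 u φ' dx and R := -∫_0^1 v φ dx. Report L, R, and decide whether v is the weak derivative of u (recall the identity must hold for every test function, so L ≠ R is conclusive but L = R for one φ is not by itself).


LHS = 0, RHS = 0. No, v is not the weak derivative of u.

u(x) = x**2 - x + 2, classical derivative u'(x) = 2*x - 1.
φ(x) = sin(πx), so φ'(x) = π*cos(π*x).
Note φ(0) = φ(1) = 0, so the boundary term u·φ vanishes.
LHS = ∫_0^1 u(x) φ'(x) dx = ∫_0^1 (π*x^2*cos(π*x) - π*x*cos(π*x) + 2*π*cos(π*x)) dx. Term by term:
  ∫_0^1 2*π*cos(π*x) dx = 0;  ∫_0^1 π*x^2*cos(π*x) dx = -2/π;  ∫_0^1 -π*x*cos(π*x) dx = 2/π.
Sum: 0 − 2/π + 2/π = 0.
So LHS = 0.
∫_0^1 v(x) φ(x) dx = ∫_0^1 (-2*x*sin(π*x) + sin(π*x)) dx. Term by term:
  ∫_0^1 -2*x*sin(π*x) dx = -2/π;  ∫_0^1 sin(π*x) dx = 2/π.
Sum: -2/π + 2/π = 0.
So RHS = -∫_0^1 v(x) φ(x) dx = 0.
LHS = RHS, so the identity holds for this particular φ. But this is necessary, not sufficient: a weak derivative must satisfy the identity for EVERY test function in C_c^∞(0, 1).
Here u is smooth, so its weak derivative equals its classical derivative u'(x) = 2*x - 1. Since v(x) = 1 - 2*x ≠ u'(x), v is NOT the weak derivative of u — the agreement for this single φ is a coincidence (the difference v − u' happens to be L²-orthogonal to this φ).


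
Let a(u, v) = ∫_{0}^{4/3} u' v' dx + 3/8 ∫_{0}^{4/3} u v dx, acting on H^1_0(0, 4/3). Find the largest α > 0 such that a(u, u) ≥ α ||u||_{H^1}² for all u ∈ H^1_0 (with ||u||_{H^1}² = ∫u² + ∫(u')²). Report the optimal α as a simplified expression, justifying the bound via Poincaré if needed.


α = 3*(2 + 3*π^2)/(16 + 9*π^2)

Coercivity of a(·,·) on H^1_0(0, 4/3) means a(u, u) ≥ α ||u||_{H^1}² for every u ∈ H^1_0.
The interval has length L = 4/3, and Poincaré/coercivity depend only on L. Here a(u, u) = ∫(u')² + (3/8)·∫u².
Here 0 < c = 3/8 < 1. The condition a(u,u) ≥ α||u||_{H^1}² reads (1−α)∫(u')² ≥ (α−c)∫u². Any admissible α is ≤ 1 (rapidly oscillating u have ∫u²/∫(u')² → 0), and α = 1 would force 0 ≥ (1−c)∫u², impossible since c < 1; so 1−α > 0. By the sharp Poincaré inequality on H^1_0 of an interval of length L, ∫(u')² ≥ (π/L)²∫u² with equality for the first sine mode sin(π(x−x₀)/L) (x₀ the left endpoint), so the inequality holds for all u iff (1−α)(π/L)² ≥ α − c, i.e. α ≤ ((π/L)² + c)/((π/L)² + 1) = (1 + c(L/π)²)/(1 + (L/π)²). With (π/L)² = 9*π^2/16 and c = 3/8, the largest admissible constant is α = ((π/L)² + c)/((π/L)² + 1).
Simplifying, α = 3*(2 + 3*π^2)/(16 + 9*π^2).


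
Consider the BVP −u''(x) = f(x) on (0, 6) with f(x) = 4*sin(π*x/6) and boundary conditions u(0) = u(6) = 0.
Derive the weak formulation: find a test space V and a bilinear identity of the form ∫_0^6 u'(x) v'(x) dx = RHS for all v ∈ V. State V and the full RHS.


V = H^1_0(0, 6) (so v(0) = v(6) = 0); weak form: ∫_0^6 u'v' dx = ∫_0^6 (4*sin(π*x/6)) v dx for all v ∈ V.

Multiply both sides by a test function v and integrate from 0 to 6:
  ∫_0^6 −u''(x) v(x) dx = ∫_0^6 f(x) v(x) dx.
Integrate the LHS by parts once:
  ∫_0^6 −u'' v dx = −[u'(x) v(x)]_0^6 + ∫_0^6 u'(x) v'(x) dx.
Thus ∫_0^6 u'(x) v'(x) dx = ∫_0^6 f(x) v(x) dx + [u'(x) v(x)]_0^6.
Choose V so that boundary terms are either known or forced to vanish.
u is Dirichlet: u(0) = u(6) = 0. Let V = H^1_0(0, 6); then v(0) = v(6) = 0, and [u' v]_0^6 = 0.
Weak formulation: find u (satisfying any essential BC) such that ∫_0^6 u'(x) v'(x) dx = ∫_0^6 f v dx for all v ∈ V.
Substituting f(x) = 4*sin(π*x/6), the right-hand side is ∫_0^6 (4*sin(π*x/6)) v dx.


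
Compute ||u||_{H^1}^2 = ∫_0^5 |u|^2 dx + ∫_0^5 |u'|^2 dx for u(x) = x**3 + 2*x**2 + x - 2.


||u||_{H^1}^2 = 743450/21

The H^1 norm (squared) on an interval (0, L) is
  ||u||_{H^1}^2 = ∫_0^L u(x)^2 dx + ∫_0^L u'(x)^2 dx.
Compute u'(x) = 3*x**2 + 4*x + 1.
Then u(x)^2 = x**6 + 4*x**5 + 6*x**4 - 7*x**2 - 4*x + 4 and u'(x)^2 = 9*x**4 + 24*x**3 + 22*x**2 + 8*x + 1.
Integrate each monomial from 0 to 5 using ∫_0^5 c·x^n dx = c·5^(n+1)/(n+1):
  ∫_0^5 u(x)^2 dx = ∫_0^5 (x^6 + 4*x^5 + 6*x^4 - 7*x^2 - 4*x + 4) dx. Term by term:
    ∫_0^5 x^6 dx = 78125/7;  ∫_0^5 4*x^5 dx = 31250/3;  ∫_0^5 6*x^4 dx = 3750;
    ∫_0^5 -7*x^2 dx = -875/3;  ∫_0^5 -4*x dx = -50;  ∫_0^5 4 dx = 20.
  Sum: 78125/7 + 31250/3 + 3750 − 875/3 − 50 + 20 = 175040/7.
  ∫_0^5 u'(x)^2 dx = ∫_0^5 (9*x^4 + 24*x^3 + 22*x^2 + 8*x + 1) dx. Term by term:
    ∫_0^5 9*x^4 dx = 5625;  ∫_0^5 24*x^3 dx = 3750;  ∫_0^5 22*x^2 dx = 2750/3;
    ∫_0^5 8*x dx = 100;  ∫_0^5 1 dx = 5.
  Sum: 5625 + 3750 + 2750/3 + 100 + 5 = 31190/3.
Adding: ||u||_{H^1}^2 = 175040/7 + 31190/3 = 743450/21.


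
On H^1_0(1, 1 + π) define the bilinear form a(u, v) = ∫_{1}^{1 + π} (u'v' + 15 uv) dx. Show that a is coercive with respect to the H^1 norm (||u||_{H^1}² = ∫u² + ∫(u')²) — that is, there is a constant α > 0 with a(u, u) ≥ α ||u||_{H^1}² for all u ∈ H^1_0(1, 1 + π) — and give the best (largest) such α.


α = 1

Coercivity of a(·,·) on H^1_0(1, 1 + π) means a(u, u) ≥ α ||u||_{H^1}² for every u ∈ H^1_0.
The interval has length L = π, and Poincaré/coercivity depend only on L. Here a(u, u) = ∫(u')² + (15)·∫u².
Here c = 15 ≥ 1, so a(u,u) = ∫(u')² + c∫u² ≥ ∫(u')² + ∫u² = ||u||_{H^1}², i.e. α = 1 works. No larger α is possible: a(u,u) ≥ α||u||_{H^1}² means (1−α)∫(u')² ≥ (α−c)∫u², and for the modes u_n = sin(nπ(x−x₀)/L) (x₀ the left endpoint) one has ∫u_n²/∫(u_n')² = (L/(nπ))² → 0, so a(u_n,u_n)/||u_n||_{H^1}² → 1. Hence the optimal constant is α = 1.
Therefore α = 1.


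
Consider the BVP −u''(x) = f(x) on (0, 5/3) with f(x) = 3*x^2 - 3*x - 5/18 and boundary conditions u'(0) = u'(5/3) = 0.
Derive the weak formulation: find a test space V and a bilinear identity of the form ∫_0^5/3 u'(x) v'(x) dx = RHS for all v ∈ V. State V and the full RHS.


V = H^1(0, 5/3) (no boundary constraint on v; u is determined up to an additive constant); weak form: ∫_0^5/3 u'v' dx = ∫_0^5/3 (3*x^2 - 3*x - 5/18) v dx for all v ∈ V.

Multiply both sides by a test function v and integrate from 0 to 5/3:
  ∫_0^5/3 −u''(x) v(x) dx = ∫_0^5/3 f(x) v(x) dx.
Integrate the LHS by parts once:
  ∫_0^5/3 −u'' v dx = −[u'(x) v(x)]_0^5/3 + ∫_0^5/3 u'(x) v'(x) dx.
Thus ∫_0^5/3 u'(x) v'(x) dx = ∫_0^5/3 f(x) v(x) dx + [u'(x) v(x)]_0^5/3.
Choose V so that boundary terms are either known or forced to vanish.
u has homogeneous Neumann: u'(0) = u'(5/3) = 0. So [u' v]_0^5/3 = 0·v(5/3) − 0·v(0) = 0 for any v; take V = H^1(0, 5/3).
Weak formulation: find u (satisfying any essential BC) such that ∫_0^5/3 u'(x) v'(x) dx = ∫_0^5/3 f v dx for all v ∈ V (homogeneous Neumann, so boundary terms vanish).
Substituting f(x) = 3*x^2 - 3*x - 5/18, the right-hand side is ∫_0^5/3 (3*x^2 - 3*x - 5/18) v dx.
Compatibility check (pure Neumann): taking v ≡ 1 ∈ V gives 0 = ∫_0^5/3 f dx + (0) − (0), i.e. ∫_0^5/3 f dx must equal u'(0) − u'(5/3) = 0. Indeed ∫_0^5/3 (3*x^2 - 3*x - 5/18) dx = 0, so the data are compatible. The solution is then unique only up to an additive constant (fix it e.g. by requiring ∫_0^5/3 u dx = 0).


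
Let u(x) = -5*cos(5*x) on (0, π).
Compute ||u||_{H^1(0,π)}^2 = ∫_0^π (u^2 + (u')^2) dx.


||u||_{H^1(0,π)}^2 = 325*π

u'(x) = 25*sin(5*x).
Expand u² and (u')² and integrate term by term on (0, π), using: for integers n ≥ 1, ∫_0^π sin²(nx) dx = ∫_0^π cos²(nx) dx = π/2; for n ≠ n', ∫_0^π sin(nx)sin(n'x) dx = ∫_0^π cos(nx)cos(n'x) dx = 0; and by product-to-sum, ∫_0^π sin(nx)cos(n'x) dx = ½∫_0^π [sin((n+n')x) + sin((n−n')x)] dx, which is 0 when n+n' is even and 2n/(n²−n'²) when n+n' is odd (it need not vanish on (0, π)).
  u² squared terms: (-5)²·∫cos(5x)² dx = 25·π/2 = 25*π/2.
  So ∫_0^π u² dx = 25*π/2.
  (u')² squared terms: (25)²·∫sin(5x)² dx = 625·π/2 = 625*π/2.
  So ∫_0^π (u')² dx = 625*π/2.
||u||_{H^1}^2 = (25*π/2) + (625*π/2) = 325*π.


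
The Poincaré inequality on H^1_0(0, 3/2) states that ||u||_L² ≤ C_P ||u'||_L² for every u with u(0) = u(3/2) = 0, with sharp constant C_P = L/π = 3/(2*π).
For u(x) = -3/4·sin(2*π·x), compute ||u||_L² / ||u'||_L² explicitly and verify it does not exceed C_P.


||u||_L² / ||u'||_L² = 1/(2*π) < C_P = 3/(2*π).

u(x) = -3/4·sin(2*π·x), so u'(x) = -3*π*cos(2*π*x)/2.
Writing u(x) = A·sin(kπx/L) with A = -3/4 and k = 3, use ∫_0^L sin²(kπx/L) dx = L/2 and ∫_0^L cos²(kπx/L) dx = L/2.
u² = 9/16·sin²(2*π·x) and (u')² = 9*π^2/4·cos²(2*π·x), and each of sin², cos² integrates to L/2 = 3/4 over (0, 3/2).
∫_0^3/2 u² dx = 27/64, so ||u||_L² = 3*sqrt(3)/8.
∫_0^3/2 (u')² dx = 27*π^2/16, so ||u'||_L² = 3*sqrt(3)*π/4.
Ratio ||u||_L² / ||u'||_L² = 1/(2*π).
Sharp Poincaré constant on H^1_0(0, 3/2) is C_P = L/π = 3/(2*π), achieved by sin(2*π/3·x).
This is the k = 3 harmonic; the ratio L/(kπ) is strictly less than C_P = L/π, consistent with the sharp inequality ||u||_L² ≤ C_P ||u'||_L².


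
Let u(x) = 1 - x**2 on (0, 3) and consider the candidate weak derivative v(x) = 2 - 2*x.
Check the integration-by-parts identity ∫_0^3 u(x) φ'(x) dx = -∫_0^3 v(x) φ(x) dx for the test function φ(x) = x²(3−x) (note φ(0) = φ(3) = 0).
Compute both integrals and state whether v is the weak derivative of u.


LHS = 243/10, RHS = 54/5. No, v is not the weak derivative of u.

u(x) = 1 - x**2, classical derivative u'(x) = -2*x.
φ(x) = x²(3−x), so φ'(x) = 3*x*(2 - x).
Note φ(0) = φ(3) = 0, so the boundary term u·φ vanishes.
LHS = ∫_0^3 u(x) φ'(x) dx = ∫_0^3 (3*x^4 - 6*x^3 - 3*x^2 + 6*x) dx. Term by term:
  ∫_0^3 3*x^4 dx = 729/5;  ∫_0^3 -6*x^3 dx = -243/2;  ∫_0^3 -3*x^2 dx = -27;
  ∫_0^3 6*x dx = 27.
Sum: 729/5 − 243/2 − 27 + 27 = 243/10.
So LHS = 243/10.
∫_0^3 v(x) φ(x) dx = ∫_0^3 (2*x^4 - 8*x^3 + 6*x^2) dx. Term by term:
  ∫_0^3 2*x^4 dx = 486/5;  ∫_0^3 -8*x^3 dx = -162;  ∫_0^3 6*x^2 dx = 54.
Sum: 486/5 − 162 + 54 = -54/5.
So RHS = -∫_0^3 v(x) φ(x) dx = 54/5.
LHS − RHS = 27/2 ≠ 0, so the identity fails.
(For a valid weak derivative the identity must hold for EVERY test function, in particular this one. The failure shows v is NOT the weak derivative of u.)
Correct weak derivative would be u'(x) = -2*x.


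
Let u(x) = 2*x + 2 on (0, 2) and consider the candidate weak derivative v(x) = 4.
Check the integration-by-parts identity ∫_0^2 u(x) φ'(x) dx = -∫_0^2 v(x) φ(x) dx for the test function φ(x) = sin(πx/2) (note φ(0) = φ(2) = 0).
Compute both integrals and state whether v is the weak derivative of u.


LHS = -8/π, RHS = -16/π. No, v is not the weak derivative of u.

u(x) = 2*x + 2, classical derivative u'(x) = 2.
φ(x) = sin(πx/2), so φ'(x) = π*cos(π*x/2)/2.
Note φ(0) = φ(2) = 0, so the boundary term u·φ vanishes.
LHS = ∫_0^2 u(x) φ'(x) dx = ∫_0^2 (π*x*cos(π*x/2) + π*cos(π*x/2)) dx. Term by term:
  ∫_0^2 π*cos(π*x/2) dx = 0;  ∫_0^2 π*x*cos(π*x/2) dx = -8/π.
Sum: 0 − 8/π = -8/π.
So LHS = -8/π.
∫_0^2 v(x) φ(x) dx = ∫_0^2 (4*sin(π*x/2)) dx. Term by term:
  ∫_0^2 4*sin(π*x/2) dx = 16/π.
So RHS = -∫_0^2 v(x) φ(x) dx = -16/π.
LHS − RHS = 8/π ≠ 0, so the identity fails.
(For a valid weak derivative the identity must hold for EVERY test function, in particular this one. The failure shows v is NOT the weak derivative of u.)
Correct weak derivative would be u'(x) = 2.


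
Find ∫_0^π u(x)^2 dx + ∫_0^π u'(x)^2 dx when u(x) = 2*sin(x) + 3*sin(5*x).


||u||_{H^1(0,π)}^2 = 121*π

u'(x) = 2*cos(x) + 15*cos(5*x).
Expand u² and (u')² and integrate term by term on (0, π), using: for integers n ≥ 1, ∫_0^π sin²(nx) dx = ∫_0^π cos²(nx) dx = π/2; for n ≠ n', ∫_0^π sin(nx)sin(n'x) dx = ∫_0^π cos(nx)cos(n'x) dx = 0; and by product-to-sum, ∫_0^π sin(nx)cos(n'x) dx = ½∫_0^π [sin((n+n')x) + sin((n−n')x)] dx, which is 0 when n+n' is even and 2n/(n²−n'²) when n+n' is odd (it need not vanish on (0, π)).
  u² squared terms: (2)²·∫sin(x)² dx = 4·π/2 = 2*π;  (3)²·∫sin(5x)² dx = 9·π/2 = 9*π/2.
  u² cross terms: 2·(2)·(3)·∫sin(x)·sin(5x) dx = 12·(0) = 0.
  So ∫_0^π u² dx = 2*π + 9*π/2 + 0 = 13*π/2.
  (u')² squared terms: (2)²·∫cos(x)² dx = 4·π/2 = 2*π;  (15)²·∫cos(5x)² dx = 225·π/2 = 225*π/2.
  (u')² cross terms: 2·(2)·(15)·∫cos(x)·cos(5x) dx = 60·(0) = 0.
  So ∫_0^π (u')² dx = 2*π + 225*π/2 + 0 = 229*π/2.
||u||_{H^1}^2 = (13*π/2) + (229*π/2) = 121*π.


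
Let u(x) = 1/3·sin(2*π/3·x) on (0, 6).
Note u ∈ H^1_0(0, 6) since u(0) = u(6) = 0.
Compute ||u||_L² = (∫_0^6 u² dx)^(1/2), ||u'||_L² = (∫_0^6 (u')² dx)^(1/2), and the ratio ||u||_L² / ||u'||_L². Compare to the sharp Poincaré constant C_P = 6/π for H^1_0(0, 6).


||u||_L² / ||u'||_L² = 3/(2*π) < C_P = 6/π.

u(x) = 1/3·sin(2*π/3·x), so u'(x) = 2*π*cos(2*π*x/3)/9.
Writing u(x) = A·sin(kπx/L) with A = 1/3 and k = 4, use ∫_0^L sin²(kπx/L) dx = L/2 and ∫_0^L cos²(kπx/L) dx = L/2.
u² = 1/9·sin²(2*π/3·x) and (u')² = 4*π^2/81·cos²(2*π/3·x), and each of sin², cos² integrates to L/2 = 3 over (0, 6).
∫_0^6 u² dx = 1/3, so ||u||_L² = sqrt(3)/3.
∫_0^6 (u')² dx = 4*π^2/27, so ||u'||_L² = 2*sqrt(3)*π/9.
Ratio ||u||_L² / ||u'||_L² = 3/(2*π).
Sharp Poincaré constant on H^1_0(0, 6) is C_P = L/π = 6/π, achieved by sin(π/6·x).
This is the k = 4 harmonic; the ratio L/(kπ) is strictly less than C_P = L/π, consistent with the sharp inequality ||u||_L² ≤ C_P ||u'||_L².


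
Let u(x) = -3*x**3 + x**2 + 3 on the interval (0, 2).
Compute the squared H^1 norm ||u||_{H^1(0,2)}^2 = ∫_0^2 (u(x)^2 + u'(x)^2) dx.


||u||_{H^1}^2 = 47674/105

The H^1 norm (squared) on an interval (0, L) is
  ||u||_{H^1}^2 = ∫_0^L u(x)^2 dx + ∫_0^L u'(x)^2 dx.
Compute u'(x) = -9*x**2 + 2*x.
Then u(x)^2 = 9*x**6 - 6*x**5 + x**4 - 18*x**3 + 6*x**2 + 9 and u'(x)^2 = 81*x**4 - 36*x**3 + 4*x**2.
Integrate each monomial from 0 to 2 using ∫_0^2 c·x^n dx = c·2^(n+1)/(n+1):
  ∫_0^2 u(x)^2 dx = ∫_0^2 (9*x^6 - 6*x^5 + x^4 - 18*x^3 + 6*x^2 + 9) dx. Term by term:
    ∫_0^2 9*x^6 dx = 1152/7;  ∫_0^2 -6*x^5 dx = -64;  ∫_0^2 x^4 dx = 32/5;
    ∫_0^2 -18*x^3 dx = -72;  ∫_0^2 6*x^2 dx = 16;  ∫_0^2 9 dx = 18.
  Sum: 1152/7 − 64 + 32/5 − 72 + 16 + 18 = 2414/35.
  ∫_0^2 u'(x)^2 dx = ∫_0^2 (81*x^4 - 36*x^3 + 4*x^2) dx. Term by term:
    ∫_0^2 81*x^4 dx = 2592/5;  ∫_0^2 -36*x^3 dx = -144;  ∫_0^2 4*x^2 dx = 32/3.
  Sum: 2592/5 − 144 + 32/3 = 5776/15.
Adding: ||u||_{H^1}^2 = 2414/35 + 5776/15 = 47674/105.


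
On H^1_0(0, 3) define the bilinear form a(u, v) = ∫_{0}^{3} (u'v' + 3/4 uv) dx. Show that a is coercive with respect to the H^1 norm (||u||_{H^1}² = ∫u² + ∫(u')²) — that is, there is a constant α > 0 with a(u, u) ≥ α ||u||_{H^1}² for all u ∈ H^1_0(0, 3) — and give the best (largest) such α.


α = (27/4 + π^2)/(9 + π^2)

Coercivity of a(·,·) on H^1_0(0, 3) means a(u, u) ≥ α ||u||_{H^1}² for every u ∈ H^1_0.
The interval has length L = 3, and Poincaré/coercivity depend only on L. Here a(u, u) = ∫(u')² + (3/4)·∫u².
Here 0 < c = 3/4 < 1. The condition a(u,u) ≥ α||u||_{H^1}² reads (1−α)∫(u')² ≥ (α−c)∫u². Any admissible α is ≤ 1 (rapidly oscillating u have ∫u²/∫(u')² → 0), and α = 1 would force 0 ≥ (1−c)∫u², impossible since c < 1; so 1−α > 0. By the sharp Poincaré inequality on H^1_0 of an interval of length L, ∫(u')² ≥ (π/L)²∫u² with equality for the first sine mode sin(π(x−x₀)/L) (x₀ the left endpoint), so the inequality holds for all u iff (1−α)(π/L)² ≥ α − c, i.e. α ≤ ((π/L)² + c)/((π/L)² + 1) = (1 + c(L/π)²)/(1 + (L/π)²). With (π/L)² = π^2/9 and c = 3/4, the largest admissible constant is α = ((π/L)² + c)/((π/L)² + 1).
Simplifying, α = (27/4 + π^2)/(9 + π^2).


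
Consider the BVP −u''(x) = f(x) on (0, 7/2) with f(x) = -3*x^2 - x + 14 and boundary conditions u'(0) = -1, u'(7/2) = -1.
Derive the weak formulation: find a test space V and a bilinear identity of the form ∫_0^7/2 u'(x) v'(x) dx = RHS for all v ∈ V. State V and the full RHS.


V = H^1(0, 7/2) (v unrestricted at boundary; u is determined up to an additive constant); weak form: ∫_0^7/2 u'v' dx = ∫_0^7/2 (-3*x^2 - x + 14) v dx − v(7/2) + v(0) for all v ∈ V.

Multiply both sides by a test function v and integrate from 0 to 7/2:
  ∫_0^7/2 −u''(x) v(x) dx = ∫_0^7/2 f(x) v(x) dx.
Integrate the LHS by parts once:
  ∫_0^7/2 −u'' v dx = −[u'(x) v(x)]_0^7/2 + ∫_0^7/2 u'(x) v'(x) dx.
Thus ∫_0^7/2 u'(x) v'(x) dx = ∫_0^7/2 f(x) v(x) dx + [u'(x) v(x)]_0^7/2.
Choose V so that boundary terms are either known or forced to vanish.
u has inhomogeneous Neumann u'(0) = -1, u'(7/2) = -1. [u' v]_0^7/2 = (-1)·v(7/2) − (-1)·v(0) = − v(7/2) + v(0). Take V = H^1(0, 7/2); boundary term becomes part of RHS.
Weak formulation: find u (satisfying any essential BC) such that ∫_0^7/2 u'(x) v'(x) dx = ∫_0^7/2 f v dx − v(7/2) + v(0) for all v ∈ V (Neumann data are natural BCs: they enter the RHS as boundary terms).
Substituting f(x) = -3*x^2 - x + 14, the right-hand side is ∫_0^7/2 (-3*x^2 - x + 14) v dx − v(7/2) + v(0).
Compatibility check (pure Neumann): taking v ≡ 1 ∈ V gives 0 = ∫_0^7/2 f dx + (-1) − (-1), i.e. ∫_0^7/2 f dx must equal u'(0) − u'(7/2) = 0. Indeed ∫_0^7/2 (-3*x^2 - x + 14) dx = 0, so the data are compatible. The solution is then unique only up to an additive constant (fix it e.g. by requiring ∫_0^7/2 u dx = 0).


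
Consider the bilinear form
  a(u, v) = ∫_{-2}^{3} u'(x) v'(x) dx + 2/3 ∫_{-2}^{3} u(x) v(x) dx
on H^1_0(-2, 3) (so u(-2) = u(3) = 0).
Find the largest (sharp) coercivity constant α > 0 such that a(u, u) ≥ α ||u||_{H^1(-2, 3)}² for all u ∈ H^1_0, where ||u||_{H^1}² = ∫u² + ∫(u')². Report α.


α = (π^2 + 50/3)/(π^2 + 25)

Coercivity of a(·,·) on H^1_0(-2, 3) means a(u, u) ≥ α ||u||_{H^1}² for every u ∈ H^1_0.
The interval has length L = 5, and Poincaré/coercivity depend only on L. Here a(u, u) = ∫(u')² + (2/3)·∫u².
Here 0 < c = 2/3 < 1. The condition a(u,u) ≥ α||u||_{H^1}² reads (1−α)∫(u')² ≥ (α−c)∫u². Any admissible α is ≤ 1 (rapidly oscillating u have ∫u²/∫(u')² → 0), and α = 1 would force 0 ≥ (1−c)∫u², impossible since c < 1; so 1−α > 0. By the sharp Poincaré inequality on H^1_0 of an interval of length L, ∫(u')² ≥ (π/L)²∫u² with equality for the first sine mode sin(π(x−x₀)/L) (x₀ the left endpoint), so the inequality holds for all u iff (1−α)(π/L)² ≥ α − c, i.e. α ≤ ((π/L)² + c)/((π/L)² + 1) = (1 + c(L/π)²)/(1 + (L/π)²). With (π/L)² = π^2/25 and c = 2/3, the largest admissible constant is α = ((π/L)² + c)/((π/L)² + 1).
Simplifying, α = (π^2 + 50/3)/(π^2 + 25).


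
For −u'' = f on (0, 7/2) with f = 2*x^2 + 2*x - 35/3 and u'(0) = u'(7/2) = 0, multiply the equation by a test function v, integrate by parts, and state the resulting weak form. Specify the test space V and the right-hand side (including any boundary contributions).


V = H^1(0, 7/2) (no boundary constraint on v; u is determined up to an additive constant); weak form: ∫_0^7/2 u'v' dx = ∫_0^7/2 (2*x^2 + 2*x - 35/3) v dx for all v ∈ V.

Multiply both sides by a test function v and integrate from 0 to 7/2:
  ∫_0^7/2 −u''(x) v(x) dx = ∫_0^7/2 f(x) v(x) dx.
Integrate the LHS by parts once:
  ∫_0^7/2 −u'' v dx = −[u'(x) v(x)]_0^7/2 + ∫_0^7/2 u'(x) v'(x) dx.
Thus ∫_0^7/2 u'(x) v'(x) dx = ∫_0^7/2 f(x) v(x) dx + [u'(x) v(x)]_0^7/2.
Choose V so that boundary terms are either known or forced to vanish.
u has homogeneous Neumann: u'(0) = u'(7/2) = 0. So [u' v]_0^7/2 = 0·v(7/2) − 0·v(0) = 0 for any v; take V = H^1(0, 7/2).
Weak formulation: find u (satisfying any essential BC) such that ∫_0^7/2 u'(x) v'(x) dx = ∫_0^7/2 f v dx for all v ∈ V (homogeneous Neumann, so boundary terms vanish).
Substituting f(x) = 2*x^2 + 2*x - 35/3, the right-hand side is ∫_0^7/2 (2*x^2 + 2*x - 35/3) v dx.
Compatibility check (pure Neumann): taking v ≡ 1 ∈ V gives 0 = ∫_0^7/2 f dx + (0) − (0), i.e. ∫_0^7/2 f dx must equal u'(0) − u'(7/2) = 0. Indeed ∫_0^7/2 (2*x^2 + 2*x - 35/3) dx = 0, so the data are compatible. The solution is then unique only up to an additive constant (fix it e.g. by requiring ∫_0^7/2 u dx = 0).


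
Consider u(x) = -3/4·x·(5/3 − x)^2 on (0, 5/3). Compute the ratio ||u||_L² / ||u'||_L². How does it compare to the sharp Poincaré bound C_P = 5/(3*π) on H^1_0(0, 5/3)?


||u||_L² / ||u'||_L² = 5*sqrt(14)/42 < C_P = 5/(3*π).

u(x) = -3/4·x·(5/3 − x)^2, so u'(x) = (5 - 9*x)*(3*x - 5)/12.
u(x) = -3/4·x·(5/3 − x)^2 vanishes at x = 0 and x = 5/3, so u ∈ H^1_0(0, 5/3). Differentiate via the product rule and integrate the resulting polynomials term by term.
  ∫_0^5/3 u² dx = ∫_0^5/3 (9*x^6/16 - 15*x^5/4 + 75*x^4/8 - 125*x^3/12 + 625*x^2/144) dx. Term by term:
    ∫_0^5/3 9*x^6/16 dx = 78125/27216;  ∫_0^5/3 -15*x^5/4 dx = -78125/5832;  ∫_0^5/3 75*x^4/8 dx = 15625/648;
    ∫_0^5/3 -125*x^3/12 dx = -78125/3888;  ∫_0^5/3 625*x^2/144 dx = 78125/11664.
  Sum: 78125/27216 − 78125/5832 + 15625/648 − 78125/3888 + 78125/11664 = 15625/81648.
  ∫_0^5/3 (u')² dx = ∫_0^5/3 (81*x^4/16 - 45*x^3/2 + 275*x^2/8 - 125*x/6 + 625/144) dx. Term by term:
    ∫_0^5/3 81*x^4/16 dx = 625/48;  ∫_0^5/3 -45*x^3/2 dx = -3125/72;  ∫_0^5/3 275*x^2/8 dx = 34375/648;
    ∫_0^5/3 -125*x/6 dx = -3125/108;  ∫_0^5/3 625/144 dx = 3125/432.
  Sum: 625/48 − 3125/72 + 34375/648 − 3125/108 + 3125/432 = 625/648.
∫_0^5/3 u² dx = 15625/81648, so ||u||_L² = 125*sqrt(7)/756.
∫_0^5/3 (u')² dx = 625/648, so ||u'||_L² = 25*sqrt(2)/36.
Ratio ||u||_L² / ||u'||_L² = 5*sqrt(14)/42.
Sharp Poincaré constant on H^1_0(0, 5/3) is C_P = L/π = 5/(3*π), achieved by sin(3*π/5·x).
A polynomial bump cannot attain the sharp Poincaré constant (only the first sine eigenfunction does), so the ratio is strictly less than C_P, consistent with ||u||_L² ≤ C_P ||u'||_L².


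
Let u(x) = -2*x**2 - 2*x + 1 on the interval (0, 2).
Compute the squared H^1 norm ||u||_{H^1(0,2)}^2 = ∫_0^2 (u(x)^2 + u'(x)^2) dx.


||u||_{H^1}^2 = 2014/15

The H^1 norm (squared) on an interval (0, L) is
  ||u||_{H^1}^2 = ∫_0^L u(x)^2 dx + ∫_0^L u'(x)^2 dx.
Compute u'(x) = -4*x - 2.
Then u(x)^2 = 4*x**4 + 8*x**3 - 4*x + 1 and u'(x)^2 = 16*x**2 + 16*x + 4.
Integrate each monomial from 0 to 2 using ∫_0^2 c·x^n dx = c·2^(n+1)/(n+1):
  ∫_0^2 u(x)^2 dx = ∫_0^2 (4*x^4 + 8*x^3 - 4*x + 1) dx. Term by term:
    ∫_0^2 4*x^4 dx = 128/5;  ∫_0^2 8*x^3 dx = 32;  ∫_0^2 -4*x dx = -8;
    ∫_0^2 1 dx = 2.
  Sum: 128/5 + 32 − 8 + 2 = 258/5.
  ∫_0^2 u'(x)^2 dx = ∫_0^2 (16*x^2 + 16*x + 4) dx. Term by term:
    ∫_0^2 16*x^2 dx = 128/3;  ∫_0^2 16*x dx = 32;  ∫_0^2 4 dx = 8.
  Sum: 128/3 + 32 + 8 = 248/3.
Adding: ||u||_{H^1}^2 = 258/5 + 248/3 = 2014/15.


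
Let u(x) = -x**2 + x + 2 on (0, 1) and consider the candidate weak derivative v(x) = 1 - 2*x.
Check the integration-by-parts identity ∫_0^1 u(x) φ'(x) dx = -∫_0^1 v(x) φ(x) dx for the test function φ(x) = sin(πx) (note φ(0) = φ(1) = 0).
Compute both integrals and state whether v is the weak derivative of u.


LHS = 0, RHS = 0. Yes, v = u' weakly.

u(x) = -x**2 + x + 2, classical derivative u'(x) = 1 - 2*x.
φ(x) = sin(πx), so φ'(x) = π*cos(π*x).
Note φ(0) = φ(1) = 0, so the boundary term u·φ vanishes.
LHS = ∫_0^1 u(x) φ'(x) dx = ∫_0^1 (-π*x^2*cos(π*x) + π*x*cos(π*x) + 2*π*cos(π*x)) dx. Term by term:
  ∫_0^1 2*π*cos(π*x) dx = 0;  ∫_0^1 π*x*cos(π*x) dx = -2/π;  ∫_0^1 -π*x^2*cos(π*x) dx = 2/π.
Sum: 0 − 2/π + 2/π = 0.
So LHS = 0.
∫_0^1 v(x) φ(x) dx = ∫_0^1 (-2*x*sin(π*x) + sin(π*x)) dx. Term by term:
  ∫_0^1 -2*x*sin(π*x) dx = -2/π;  ∫_0^1 sin(π*x) dx = 2/π.
Sum: -2/π + 2/π = 0.
So RHS = -∫_0^1 v(x) φ(x) dx = 0.
LHS = RHS, so the identity holds for this test φ.
Moreover u is smooth here and v(x) = u'(x) = 1 - 2*x pointwise, so the identity holds for every test function. Hence v is the weak derivative of u.


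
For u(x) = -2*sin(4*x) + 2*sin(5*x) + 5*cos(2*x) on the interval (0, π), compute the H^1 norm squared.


||u||_{H^1(0,π)}^2 = 1000/21 + 297*π/2

u'(x) = -10*sin(2*x) - 8*cos(4*x) + 10*cos(5*x).
Expand u² and (u')² and integrate term by term on (0, π), using: for integers n ≥ 1, ∫_0^π sin²(nx) dx = ∫_0^π cos²(nx) dx = π/2; for n ≠ n', ∫_0^π sin(nx)sin(n'x) dx = ∫_0^π cos(nx)cos(n'x) dx = 0; and by product-to-sum, ∫_0^π sin(nx)cos(n'x) dx = ½∫_0^π [sin((n+n')x) + sin((n−n')x)] dx, which is 0 when n+n' is even and 2n/(n²−n'²) when n+n' is odd (it need not vanish on (0, π)).
  u² squared terms: (-2)²·∫sin(4x)² dx = 4·π/2 = 2*π;  (2)²·∫sin(5x)² dx = 4·π/2 = 2*π;  (5)²·∫cos(2x)² dx = 25·π/2 = 25*π/2.
  u² cross terms: 2·(-2)·(2)·∫sin(4x)·sin(5x) dx = -8·(0) = 0;  2·(-2)·(5)·∫sin(4x)·cos(2x) dx = -20·(0) = 0;  2·(2)·(5)·∫sin(5x)·cos(2x) dx = 20·(10/21) = 200/21.
  So ∫_0^π u² dx = 2*π + 2*π + 25*π/2 + 0 + 0 + 200/21 = 200/21 + 33*π/2.
  (u')² squared terms: (-10)²·∫sin(2x)² dx = 100·π/2 = 50*π;  (-8)²·∫cos(4x)² dx = 64·π/2 = 32*π;  (10)²·∫cos(5x)² dx = 100·π/2 = 50*π.
  (u')² cross terms: 2·(-10)·(-8)·∫sin(2x)·cos(4x) dx = 160·(0) = 0;  2·(-10)·(10)·∫sin(2x)·cos(5x) dx = -200·(-4/21) = 800/21;  2·(-8)·(10)·∫cos(4x)·cos(5x) dx = -160·(0) = 0.
  So ∫_0^π (u')² dx = 50*π + 32*π + 50*π + 0 + 800/21 + 0 = 800/21 + 132*π.
||u||_{H^1}^2 = (200/21 + 33*π/2) + (800/21 + 132*π) = 1000/21 + 297*π/2.


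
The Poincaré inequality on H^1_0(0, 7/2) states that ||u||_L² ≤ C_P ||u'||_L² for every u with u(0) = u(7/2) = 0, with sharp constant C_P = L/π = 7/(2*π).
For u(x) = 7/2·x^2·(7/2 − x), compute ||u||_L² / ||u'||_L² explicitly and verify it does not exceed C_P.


||u||_L² / ||u'||_L² = sqrt(14)/4 < C_P = 7/(2*π).

u(x) = 7/2·x^2·(7/2 − x), so u'(x) = 7*x*(7 - 3*x)/2.
u(x) = 7/2·x^2·(7/2 − x) vanishes at x = 0 and x = 7/2, so u ∈ H^1_0(0, 7/2). Differentiate via the product rule and integrate the resulting polynomials term by term.
  ∫_0^7/2 u² dx = ∫_0^7/2 (49*x^6/4 - 343*x^5/4 + 2401*x^4/16) dx. Term by term:
    ∫_0^7/2 49*x^6/4 dx = 5764801/512;  ∫_0^7/2 -343*x^5/4 dx = -40353607/1536;  ∫_0^7/2 2401*x^4/16 dx = 40353607/2560.
  Sum: 5764801/512 − 40353607/1536 + 40353607/2560 = 5764801/7680.
  ∫_0^7/2 (u')² dx = ∫_0^7/2 (441*x^4/4 - 1029*x^3/2 + 2401*x^2/4) dx. Term by term:
    ∫_0^7/2 441*x^4/4 dx = 7411887/640;  ∫_0^7/2 -1029*x^3/2 dx = -2470629/128;  ∫_0^7/2 2401*x^2/4 dx = 823543/96.
  Sum: 7411887/640 − 2470629/128 + 823543/96 = 823543/960.
∫_0^7/2 u² dx = 5764801/7680, so ||u||_L² = 2401*sqrt(30)/480.
∫_0^7/2 (u')² dx = 823543/960, so ||u'||_L² = 343*sqrt(105)/120.
Ratio ||u||_L² / ||u'||_L² = sqrt(14)/4.
Sharp Poincaré constant on H^1_0(0, 7/2) is C_P = L/π = 7/(2*π), achieved by sin(2*π/7·x).
A polynomial bump cannot attain the sharp Poincaré constant (only the first sine eigenfunction does), so the ratio is strictly less than C_P, consistent with ||u||_L² ≤ C_P ||u'||_L².


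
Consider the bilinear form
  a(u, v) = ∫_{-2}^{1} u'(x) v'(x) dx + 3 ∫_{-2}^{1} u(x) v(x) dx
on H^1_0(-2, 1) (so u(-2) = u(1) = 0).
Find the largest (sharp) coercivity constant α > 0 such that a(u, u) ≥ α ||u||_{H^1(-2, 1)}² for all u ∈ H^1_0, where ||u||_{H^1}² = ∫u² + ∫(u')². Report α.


α = 1

Coercivity of a(·,·) on H^1_0(-2, 1) means a(u, u) ≥ α ||u||_{H^1}² for every u ∈ H^1_0.
The interval has length L = 3, and Poincaré/coercivity depend only on L. Here a(u, u) = ∫(u')² + (3)·∫u².
Here c = 3 ≥ 1, so a(u,u) = ∫(u')² + c∫u² ≥ ∫(u')² + ∫u² = ||u||_{H^1}², i.e. α = 1 works. No larger α is possible: a(u,u) ≥ α||u||_{H^1}² means (1−α)∫(u')² ≥ (α−c)∫u², and for the modes u_n = sin(nπ(x−x₀)/L) (x₀ the left endpoint) one has ∫u_n²/∫(u_n')² = (L/(nπ))² → 0, so a(u_n,u_n)/||u_n||_{H^1}² → 1. Hence the optimal constant is α = 1.
Therefore α = 1.


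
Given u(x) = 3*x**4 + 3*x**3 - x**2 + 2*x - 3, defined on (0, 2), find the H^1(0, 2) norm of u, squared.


||u||_{H^1}^2 = 96038/15

The H^1 norm (squared) on an interval (0, L) is
  ||u||_{H^1}^2 = ∫_0^L u(x)^2 dx + ∫_0^L u'(x)^2 dx.
Compute u'(x) = 12*x**3 + 9*x**2 - 2*x + 2.
Then u(x)^2 = 9*x**8 + 18*x**7 + 3*x**6 + 6*x**5 - 5*x**4 - 22*x**3 + 10*x**2 - 12*x + 9 and u'(x)^2 = 144*x**6 + 216*x**5 + 33*x**4 + 12*x**3 + 40*x**2 - 8*x + 4.
Integrate each monomial from 0 to 2 using ∫_0^2 c·x^n dx = c·2^(n+1)/(n+1):
  ∫_0^2 u(x)^2 dx = ∫_0^2 (9*x^8 + 18*x^7 + 3*x^6 + 6*x^5 - 5*x^4 - 22*x^3 + 10*x^2 - 12*x + 9) dx. Term by term:
    ∫_0^2 9*x^8 dx = 512;  ∫_0^2 18*x^7 dx = 576;  ∫_0^2 3*x^6 dx = 384/7;
    ∫_0^2 6*x^5 dx = 64;  ∫_0^2 -5*x^4 dx = -32;  ∫_0^2 -22*x^3 dx = -88;
    ∫_0^2 10*x^2 dx = 80/3;  ∫_0^2 -12*x dx = -24;  ∫_0^2 9 dx = 18.
  Sum: 512 + 576 + 384/7 + 64 − 32 − 88 + 80/3 − 24 + 18 = 23258/21.
  ∫_0^2 u'(x)^2 dx = ∫_0^2 (144*x^6 + 216*x^5 + 33*x^4 + 12*x^3 + 40*x^2 - 8*x + 4) dx. Term by term:
    ∫_0^2 144*x^6 dx = 18432/7;  ∫_0^2 216*x^5 dx = 2304;  ∫_0^2 33*x^4 dx = 1056/5;
    ∫_0^2 12*x^3 dx = 48;  ∫_0^2 40*x^2 dx = 320/3;  ∫_0^2 -8*x dx = -16;
    ∫_0^2 4 dx = 8.
  Sum: 18432/7 + 2304 + 1056/5 + 48 + 320/3 − 16 + 8 = 555976/105.
Adding: ||u||_{H^1}^2 = 23258/21 + 555976/105 = 96038/15.


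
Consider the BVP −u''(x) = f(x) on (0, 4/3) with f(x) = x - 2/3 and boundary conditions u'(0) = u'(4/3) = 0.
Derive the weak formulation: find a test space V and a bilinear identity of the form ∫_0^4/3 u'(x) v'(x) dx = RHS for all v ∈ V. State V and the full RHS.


V = H^1(0, 4/3) (no boundary constraint on v; u is determined up to an additive constant); weak form: ∫_0^4/3 u'v' dx = ∫_0^4/3 (x - 2/3) v dx for all v ∈ V.

Multiply both sides by a test function v and integrate from 0 to 4/3:
  ∫_0^4/3 −u''(x) v(x) dx = ∫_0^4/3 f(x) v(x) dx.
Integrate the LHS by parts once:
  ∫_0^4/3 −u'' v dx = −[u'(x) v(x)]_0^4/3 + ∫_0^4/3 u'(x) v'(x) dx.
Thus ∫_0^4/3 u'(x) v'(x) dx = ∫_0^4/3 f(x) v(x) dx + [u'(x) v(x)]_0^4/3.
Choose V so that boundary terms are either known or forced to vanish.
u has homogeneous Neumann: u'(0) = u'(4/3) = 0. So [u' v]_0^4/3 = 0·v(4/3) − 0·v(0) = 0 for any v; take V = H^1(0, 4/3).
Weak formulation: find u (satisfying any essential BC) such that ∫_0^4/3 u'(x) v'(x) dx = ∫_0^4/3 f v dx for all v ∈ V (homogeneous Neumann, so boundary terms vanish).
Substituting f(x) = x - 2/3, the right-hand side is ∫_0^4/3 (x - 2/3) v dx.
Compatibility check (pure Neumann): taking v ≡ 1 ∈ V gives 0 = ∫_0^4/3 f dx + (0) − (0), i.e. ∫_0^4/3 f dx must equal u'(0) − u'(4/3) = 0. Indeed ∫_0^4/3 (x - 2/3) dx = 0, so the data are compatible. The solution is then unique only up to an additive constant (fix it e.g. by requiring ∫_0^4/3 u dx = 0).


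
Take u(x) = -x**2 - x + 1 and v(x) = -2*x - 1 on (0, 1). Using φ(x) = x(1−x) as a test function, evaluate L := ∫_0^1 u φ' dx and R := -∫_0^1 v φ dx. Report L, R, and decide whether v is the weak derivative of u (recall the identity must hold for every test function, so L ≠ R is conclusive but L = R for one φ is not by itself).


LHS = 1/3, RHS = 1/3. Yes, v = u' weakly.

u(x) = -x**2 - x + 1, classical derivative u'(x) = -2*x - 1.
φ(x) = x(1−x), so φ'(x) = 1 - 2*x.
Note φ(0) = φ(1) = 0, so the boundary term u·φ vanishes.
LHS = ∫_0^1 u(x) φ'(x) dx = ∫_0^1 (2*x^3 + x^2 - 3*x + 1) dx. Term by term:
  ∫_0^1 2*x^3 dx = 1/2;  ∫_0^1 x^2 dx = 1/3;  ∫_0^1 -3*x dx = -3/2;
  ∫_0^1 1 dx = 1.
Sum: 1/2 + 1/3 − 3/2 + 1 = 1/3.
So LHS = 1/3.
∫_0^1 v(x) φ(x) dx = ∫_0^1 (2*x^3 - x^2 - x) dx. Term by term:
  ∫_0^1 2*x^3 dx = 1/2;  ∫_0^1 -x^2 dx = -1/3;  ∫_0^1 -x dx = -1/2.
Sum: 1/2 − 1/3 − 1/2 = -1/3.
So RHS = -∫_0^1 v(x) φ(x) dx = 1/3.
LHS = RHS, so the identity holds for this test φ.
Moreover u is smooth here and v(x) = u'(x) = -2*x - 1 pointwise, so the identity holds for every test function. Hence v is the weak derivative of u.


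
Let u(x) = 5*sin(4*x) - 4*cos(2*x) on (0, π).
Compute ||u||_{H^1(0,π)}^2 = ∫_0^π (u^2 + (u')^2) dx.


||u||_{H^1(0,π)}^2 = 505*π/2

u'(x) = 8*sin(2*x) + 20*cos(4*x).
Expand u² and (u')² and integrate term by term on (0, π), using: for integers n ≥ 1, ∫_0^π sin²(nx) dx = ∫_0^π cos²(nx) dx = π/2; for n ≠ n', ∫_0^π sin(nx)sin(n'x) dx = ∫_0^π cos(nx)cos(n'x) dx = 0; and by product-to-sum, ∫_0^π sin(nx)cos(n'x) dx = ½∫_0^π [sin((n+n')x) + sin((n−n')x)] dx, which is 0 when n+n' is even and 2n/(n²−n'²) when n+n' is odd (it need not vanish on (0, π)).
  u² squared terms: (-4)²·∫cos(2x)² dx = 16·π/2 = 8*π;  (5)²·∫sin(4x)² dx = 25·π/2 = 25*π/2.
  u² cross terms: 2·(-4)·(5)·∫cos(2x)·sin(4x) dx = -40·(0) = 0.
  So ∫_0^π u² dx = 8*π + 25*π/2 + 0 = 41*π/2.
  (u')² squared terms: (8)²·∫sin(2x)² dx = 64·π/2 = 32*π;  (20)²·∫cos(4x)² dx = 400·π/2 = 200*π.
  (u')² cross terms: 2·(8)·(20)·∫sin(2x)·cos(4x) dx = 320·(0) = 0.
  So ∫_0^π (u')² dx = 32*π + 200*π + 0 = 232*π.
||u||_{H^1}^2 = (41*π/2) + (232*π) = 505*π/2.


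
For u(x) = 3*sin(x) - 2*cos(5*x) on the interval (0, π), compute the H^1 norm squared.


||u||_{H^1(0,π)}^2 = 61*π

u'(x) = 10*sin(5*x) + 3*cos(x).
Expand u² and (u')² and integrate term by term on (0, π), using: for integers n ≥ 1, ∫_0^π sin²(nx) dx = ∫_0^π cos²(nx) dx = π/2; for n ≠ n', ∫_0^π sin(nx)sin(n'x) dx = ∫_0^π cos(nx)cos(n'x) dx = 0; and by product-to-sum, ∫_0^π sin(nx)cos(n'x) dx = ½∫_0^π [sin((n+n')x) + sin((n−n')x)] dx, which is 0 when n+n' is even and 2n/(n²−n'²) when n+n' is odd (it need not vanish on (0, π)).
  u² squared terms: (-2)²·∫cos(5x)² dx = 4·π/2 = 2*π;  (3)²·∫sin(x)² dx = 9·π/2 = 9*π/2.
  u² cross terms: 2·(-2)·(3)·∫cos(5x)·sin(x) dx = -12·(0) = 0.
  So ∫_0^π u² dx = 2*π + 9*π/2 + 0 = 13*π/2.
  (u')² squared terms: (3)²·∫cos(x)² dx = 9·π/2 = 9*π/2;  (10)²·∫sin(5x)² dx = 100·π/2 = 50*π.
  (u')² cross terms: 2·(3)·(10)·∫cos(x)·sin(5x) dx = 60·(0) = 0.
  So ∫_0^π (u')² dx = 9*π/2 + 50*π + 0 = 109*π/2.
||u||_{H^1}^2 = (13*π/2) + (109*π/2) = 61*π.


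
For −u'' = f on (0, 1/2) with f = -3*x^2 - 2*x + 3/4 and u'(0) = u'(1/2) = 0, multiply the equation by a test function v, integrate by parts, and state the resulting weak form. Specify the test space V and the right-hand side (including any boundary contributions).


V = H^1(0, 1/2) (no boundary constraint on v; u is determined up to an additive constant); weak form: ∫_0^1/2 u'v' dx = ∫_0^1/2 (-3*x^2 - 2*x + 3/4) v dx for all v ∈ V.

Multiply both sides by a test function v and integrate from 0 to 1/2:
  ∫_0^1/2 −u''(x) v(x) dx = ∫_0^1/2 f(x) v(x) dx.
Integrate the LHS by parts once:
  ∫_0^1/2 −u'' v dx = −[u'(x) v(x)]_0^1/2 + ∫_0^1/2 u'(x) v'(x) dx.
Thus ∫_0^1/2 u'(x) v'(x) dx = ∫_0^1/2 f(x) v(x) dx + [u'(x) v(x)]_0^1/2.
Choose V so that boundary terms are either known or forced to vanish.
u has homogeneous Neumann: u'(0) = u'(1/2) = 0. So [u' v]_0^1/2 = 0·v(1/2) − 0·v(0) = 0 for any v; take V = H^1(0, 1/2).
Weak formulation: find u (satisfying any essential BC) such that ∫_0^1/2 u'(x) v'(x) dx = ∫_0^1/2 f v dx for all v ∈ V (homogeneous Neumann, so boundary terms vanish).
Substituting f(x) = -3*x^2 - 2*x + 3/4, the right-hand side is ∫_0^1/2 (-3*x^2 - 2*x + 3/4) v dx.
Compatibility check (pure Neumann): taking v ≡ 1 ∈ V gives 0 = ∫_0^1/2 f dx + (0) − (0), i.e. ∫_0^1/2 f dx must equal u'(0) − u'(1/2) = 0. Indeed ∫_0^1/2 (-3*x^2 - 2*x + 3/4) dx = 0, so the data are compatible. The solution is then unique only up to an additive constant (fix it e.g. by requiring ∫_0^1/2 u dx = 0).


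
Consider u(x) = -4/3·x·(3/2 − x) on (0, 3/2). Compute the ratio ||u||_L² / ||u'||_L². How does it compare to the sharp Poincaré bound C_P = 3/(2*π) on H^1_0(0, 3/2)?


||u||_L² / ||u'||_L² = 3*sqrt(10)/20 < C_P = 3/(2*π).

u(x) = -4/3·x·(3/2 − x), so u'(x) = 8*x/3 - 2.
u(x) = -4/3·x·(3/2 − x) vanishes at x = 0 and x = 3/2, so u ∈ H^1_0(0, 3/2). Differentiate via the product rule and integrate the resulting polynomials term by term.
  ∫_0^3/2 u² dx = ∫_0^3/2 (16*x^4/9 - 16*x^3/3 + 4*x^2) dx. Term by term:
    ∫_0^3/2 16*x^4/9 dx = 27/10;  ∫_0^3/2 -16*x^3/3 dx = -27/4;  ∫_0^3/2 4*x^2 dx = 9/2.
  Sum: 27/10 − 27/4 + 9/2 = 9/20.
  ∫_0^3/2 (u')² dx = ∫_0^3/2 (64*x^2/9 - 32*x/3 + 4) dx. Term by term:
    ∫_0^3/2 64*x^2/9 dx = 8;  ∫_0^3/2 -32*x/3 dx = -12;  ∫_0^3/2 4 dx = 6.
  Sum: 8 − 12 + 6 = 2.
∫_0^3/2 u² dx = 9/20, so ||u||_L² = 3*sqrt(5)/10.
∫_0^3/2 (u')² dx = 2, so ||u'||_L² = sqrt(2).
Ratio ||u||_L² / ||u'||_L² = 3*sqrt(10)/20.
Sharp Poincaré constant on H^1_0(0, 3/2) is C_P = L/π = 3/(2*π), achieved by sin(2*π/3·x).
A polynomial bump cannot attain the sharp Poincaré constant (only the first sine eigenfunction does), so the ratio is strictly less than C_P, consistent with ||u||_L² ≤ C_P ||u'||_L².


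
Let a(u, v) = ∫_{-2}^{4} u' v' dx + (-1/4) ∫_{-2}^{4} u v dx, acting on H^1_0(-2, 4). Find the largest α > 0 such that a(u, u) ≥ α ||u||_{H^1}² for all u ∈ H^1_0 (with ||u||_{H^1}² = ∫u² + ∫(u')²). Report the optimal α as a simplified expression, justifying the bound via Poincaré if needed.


α = (-9 + π^2)/(π^2 + 36)

Coercivity of a(·,·) on H^1_0(-2, 4) means a(u, u) ≥ α ||u||_{H^1}² for every u ∈ H^1_0.
The interval has length L = 6, and Poincaré/coercivity depend only on L. Here a(u, u) = ∫(u')² + (-1/4)·∫u².
Here c = -1/4 < 0 with |c| < (π/L)² = π^2/36, so coercivity still holds. The condition a(u,u) ≥ α||u||_{H^1}² reads (1−α)∫(u')² ≥ (α−c)∫u². Any admissible α is ≤ 1 (rapidly oscillating u have ∫u²/∫(u')² → 0), and α = 1 would force 0 ≥ (1−c)∫u², impossible since c < 1; so 1−α > 0. By the sharp Poincaré inequality on H^1_0 of an interval of length L, ∫(u')² ≥ (π/L)²∫u² with equality for the first sine mode sin(π(x−x₀)/L) (x₀ the left endpoint), so the inequality holds for all u iff (1−α)(π/L)² ≥ α − c, i.e. α ≤ ((π/L)² + c)/((π/L)² + 1) = (1 + c(L/π)²)/(1 + (L/π)²). (Direct route, valid since c ≤ 0: Poincaré gives c∫u² ≥ c(L/π)²∫(u')², so a(u,u) ≥ (1 + c(L/π)²)∫(u')², while ||u||_{H^1}² ≤ (1 + (L/π)²)∫(u')²; dividing yields the same α.) With (π/L)² = π^2/36 and c = -1/4, the largest admissible constant is α = ((π/L)² + c)/((π/L)² + 1).
Simplifying, α = (-9 + π^2)/(π^2 + 36).


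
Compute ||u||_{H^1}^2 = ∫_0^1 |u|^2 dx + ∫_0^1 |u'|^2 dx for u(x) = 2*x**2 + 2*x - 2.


||u||_{H^1}^2 = 94/5

The H^1 norm (squared) on an interval (0, L) is
  ||u||_{H^1}^2 = ∫_0^L u(x)^2 dx + ∫_0^L u'(x)^2 dx.
Compute u'(x) = 4*x + 2.
Then u(x)^2 = 4*x**4 + 8*x**3 - 4*x**2 - 8*x + 4 and u'(x)^2 = 16*x**2 + 16*x + 4.
Integrate each monomial from 0 to 1 using ∫_0^1 c·x^n dx = c·1^(n+1)/(n+1):
  ∫_0^1 u(x)^2 dx = ∫_0^1 (4*x^4 + 8*x^3 - 4*x^2 - 8*x + 4) dx. Term by term:
    ∫_0^1 4*x^4 dx = 4/5;  ∫_0^1 8*x^3 dx = 2;  ∫_0^1 -4*x^2 dx = -4/3;
    ∫_0^1 -8*x dx = -4;  ∫_0^1 4 dx = 4.
  Sum: 4/5 + 2 − 4/3 − 4 + 4 = 22/15.
  ∫_0^1 u'(x)^2 dx = ∫_0^1 (16*x^2 + 16*x + 4) dx. Term by term:
    ∫_0^1 16*x^2 dx = 16/3;  ∫_0^1 16*x dx = 8;  ∫_0^1 4 dx = 4.
  Sum: 16/3 + 8 + 4 = 52/3.
Adding: ||u||_{H^1}^2 = 22/15 + 52/3 = 94/5.


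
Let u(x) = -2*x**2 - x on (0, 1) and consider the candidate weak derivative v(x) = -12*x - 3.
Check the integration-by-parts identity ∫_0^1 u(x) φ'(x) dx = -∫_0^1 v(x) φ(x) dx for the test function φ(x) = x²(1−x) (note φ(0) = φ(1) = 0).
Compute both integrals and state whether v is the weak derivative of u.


LHS = 17/60, RHS = 17/20. No, v is not the weak derivative of u.

u(x) = -2*x**2 - x, classical derivative u'(x) = -4*x - 1.
φ(x) = x²(1−x), so φ'(x) = x*(2 - 3*x).
Note φ(0) = φ(1) = 0, so the boundary term u·φ vanishes.
LHS = ∫_0^1 u(x) φ'(x) dx = ∫_0^1 (6*x^4 - x^3 - 2*x^2) dx. Term by term:
  ∫_0^1 6*x^4 dx = 6/5;  ∫_0^1 -x^3 dx = -1/4;  ∫_0^1 -2*x^2 dx = -2/3.
Sum: 6/5 − 1/4 − 2/3 = 17/60.
So LHS = 17/60.
∫_0^1 v(x) φ(x) dx = ∫_0^1 (12*x^4 - 9*x^3 - 3*x^2) dx. Term by term:
  ∫_0^1 12*x^4 dx = 12/5;  ∫_0^1 -9*x^3 dx = -9/4;  ∫_0^1 -3*x^2 dx = -1.
Sum: 12/5 − 9/4 − 1 = -17/20.
So RHS = -∫_0^1 v(x) φ(x) dx = 17/20.
LHS − RHS = -17/30 ≠ 0, so the identity fails.
(For a valid weak derivative the identity must hold for EVERY test function, in particular this one. The failure shows v is NOT the weak derivative of u.)
Correct weak derivative would be u'(x) = -4*x - 1.
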